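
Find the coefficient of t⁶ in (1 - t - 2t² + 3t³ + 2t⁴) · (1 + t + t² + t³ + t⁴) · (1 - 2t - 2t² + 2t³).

-5

(1 - t - 2t² + 3t³ + 2t⁴) has coefficients 1,-1,-2,3,2 for degrees 0…4.
(1 + t + t² + t³ + t⁴) has coefficients 1,1,1,1,1,0,0 for degrees 0…6.
Finally multiplying by (1 - 2t - 2t² + 2t³), the product of all factors after the first has coefficients 1,-1,-3,-1,-1,-2,0 for degrees 0…6.
[t⁶] = 1·0 − 1·(-2) − 2·(-1) + 3·(-1) + 2·(-3) = -5.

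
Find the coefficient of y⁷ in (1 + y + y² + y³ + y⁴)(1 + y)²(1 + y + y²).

(1 + y + y² + y³ + y⁴) has coefficients 1,1,1,1,1 for degrees 0…4.
(1 + y)² has coefficients 1,2,1,0,0,0,0,0 for degrees 0…7.
Finally multiplying by (1 + y + y²), the product of all factors after the first has coefficients 1,3,4,3,1,0,0,0 for degrees 0…7.
[y⁷] = 1·0 + 1·0 + 1·0 + 1·1 + 1·3 = 4.

4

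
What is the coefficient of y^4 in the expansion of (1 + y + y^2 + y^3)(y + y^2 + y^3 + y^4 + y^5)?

(1 + y + y^2 + y^3) has coefficients 1,1,1,1 for degrees 0…3.
(y + y^2 + y^3 + y^4 + y^5) has coefficients 0,1,1,1,1 for degrees 0…4.
[y^4] = 1·1 + 1·1 + 1·1 + 1·1 = 4.

4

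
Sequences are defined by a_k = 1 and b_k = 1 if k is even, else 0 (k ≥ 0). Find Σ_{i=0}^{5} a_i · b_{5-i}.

The convolution is the x^5 coefficient of A(x)B(x).
Σ = 1·0 + 1·1 + 1·0 + 1·1 + 1·0 + 1·1 = 3.

3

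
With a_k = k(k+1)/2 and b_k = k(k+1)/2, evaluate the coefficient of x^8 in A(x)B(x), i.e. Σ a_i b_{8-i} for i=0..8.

This is [x^8] in the product of the two ordinary generating functions.
Σ = 0·36 + 1·28 + 3·21 + 6·15 + 10·10 + 15·6 + 21·3 + 28·1 + 36·0 = 462.

462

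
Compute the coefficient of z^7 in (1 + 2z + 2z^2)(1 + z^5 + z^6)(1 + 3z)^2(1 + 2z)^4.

1183

(1 + 2z + 2z^2) has coefficients 1,2,2 for degrees 0…2.
(1 + z^5 + z^6) has coefficients 1,0,0,0,0,1,1,0 for degrees 0…7.
Multiplying by (1 + 3z)^2 gives running coefficients 1,6,9,0,0,1,7,15 for degrees 0…7.
Finally multiplying by (1 + 2z)^4, the product of all factors after the first has coefficients 1,14,81,248,424,385,159,95 for degrees 0…7.
[z^7] = 1·95 + 2·159 + 2·385 = 1183.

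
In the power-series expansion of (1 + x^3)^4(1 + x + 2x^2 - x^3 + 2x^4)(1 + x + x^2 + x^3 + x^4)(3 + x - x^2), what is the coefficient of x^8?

(1 + x^3)^4 has coefficients 1,0,0,4,0,0,6,0,0 for degrees 0…8.
(1 + x + 2x^2 - x^3 + 2x^4) has coefficients 1,1,2,-1,2,0,0,0,0 for degrees 0…8.
Multiplying by (1 + x + x^2 + x^3 + x^4) gives running coefficients 1,2,4,3,5,4,3,1,2 for degrees 0…8.
Finally multiplying by (3 + x - x^2), the product of all factors after the first has coefficients 3,7,13,11,14,14,8,2,4 for degrees 0…8.
[x^8] = 1·4 + 4·14 + 6·13 = 138.

138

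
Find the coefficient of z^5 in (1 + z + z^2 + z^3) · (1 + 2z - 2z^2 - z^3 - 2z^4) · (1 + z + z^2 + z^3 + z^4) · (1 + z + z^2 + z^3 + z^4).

12

(1 + z + z^2 + z^3) has coefficients 1,1,1,1 for degrees 0…3.
(1 + 2z - 2z^2 - z^3 - 2z^4) has coefficients 1,2,-2,-1,-2,0 for degrees 0…5.
Multiplying by (1 + z + z^2 + z^3 + z^4) gives running coefficients 1,3,1,0,-2,-3 for degrees 0…5.
Finally multiplying by (1 + z + z^2 + z^3 + z^4), the product of all factors after the first has coefficients 1,4,5,5,3,-1 for degrees 0…5.
[z^5] = 1·(-1) + 1·3 + 1·5 + 1·5 = 12.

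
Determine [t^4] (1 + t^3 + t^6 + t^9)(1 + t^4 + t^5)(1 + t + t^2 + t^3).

2

(1 + t^3 + t^6 + t^9) has coefficients 1,0,0,1,0 for degrees 0…4.
(1 + t^4 + t^5) has coefficients 1,0,0,0,1 for degrees 0…4.
Finally multiplying by (1 + t + t^2 + t^3), the product of all factors after the first has coefficients 1,1,1,1,1 for degrees 0…4.
[t^4] = 1·1 + 1·1 = 2.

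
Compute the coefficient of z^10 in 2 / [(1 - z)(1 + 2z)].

The denominator gives the recurrence a_n = −a_(n−1) + 2a_(n−2) for n ≥ 2; the numerator fixes a_0 = 2, a_1 = -2.
Iterating: 2, -2, 6, -10, 22, -42, 86, -170, 342, -682, 1366, so a_10 = 1366.

1366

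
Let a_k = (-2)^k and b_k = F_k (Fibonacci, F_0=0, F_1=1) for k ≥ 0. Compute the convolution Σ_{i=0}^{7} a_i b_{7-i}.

57

Write out a_i and b_{7-i} for i = 0,…,7 and sum the products.
Σ = 1·13 − 2·8 + 4·5 − 8·3 + 16·2 − 32·1 + 64·1 − 128·0 = 57.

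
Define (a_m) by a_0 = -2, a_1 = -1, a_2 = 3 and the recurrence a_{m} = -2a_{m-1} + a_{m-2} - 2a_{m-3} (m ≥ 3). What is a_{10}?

3975

The ordinary generating function has denominator 1 + 2t - t^2 + 2t^3.
Iterating the recurrence: a_0,…,a_{10} = -2, -1, 3, -3, 11, -31, 79, -211, 563, -1495, 3975.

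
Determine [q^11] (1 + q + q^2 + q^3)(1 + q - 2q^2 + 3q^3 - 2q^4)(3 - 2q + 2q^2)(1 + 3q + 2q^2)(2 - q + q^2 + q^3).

(1 + q + q^2 + q^3) has coefficients 1,1,1,1 for degrees 0…3.
(1 + q - 2q^2 + 3q^3 - 2q^4) has coefficients 1,1,-2,3,-2,0,0,0,0,0,0,0 for degrees 0…11.
Multiplying by (3 - 2q + 2q^2) gives running coefficients 3,1,-6,15,-16,10,-4,0,0,0,0,0 for degrees 0…11.
Multiplying by (1 + 3q + 2q^2) gives running coefficients 3,10,3,-1,17,-8,-6,8,-8,0,0,0 for degrees 0…11.
Finally multiplying by (2 - q + q^2 + q^3), the product of all factors after the first has coefficients 6,17,-1,8,48,-31,12,31,-38,10,0,-8 for degrees 0…11.
[q^11] = 1·(-8) + 1·0 + 1·10 + 1·(-38) = -36.

-36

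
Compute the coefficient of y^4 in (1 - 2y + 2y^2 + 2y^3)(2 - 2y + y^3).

-6

(1 - 2y + 2y^2 + 2y^3) has coefficients 1,-2,2,2 for degrees 0…3.
(2 - 2y + y^3) has coefficients 2,-2,0,1,0 for degrees 0…4.
[y^4] = 1·0 − 2·1 + 2·0 + 2·(-2) = -6.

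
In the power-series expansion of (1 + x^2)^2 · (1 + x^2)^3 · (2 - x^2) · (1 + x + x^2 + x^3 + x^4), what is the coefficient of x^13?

-4

(1 + x^2)^2 has coefficients 1,0,2,0,1 for degrees 0…4.
(1 + x^2)^3 has coefficients 1,0,3,0,3,0,1,0,0,0,0,0,0,0 for degrees 0…13.
Multiplying by (2 - x^2) gives running coefficients 2,0,5,0,3,0,-1,0,-1,0,0,0,0,0 for degrees 0…13.
Finally multiplying by (1 + x + x^2 + x^3 + x^4), the product of all factors after the first has coefficients 2,2,7,7,10,8,7,2,1,-2,-2,-1,-1,0 for degrees 0…13.
[x^13] = 1·0 + 2·(-1) + 1·(-2) = -4.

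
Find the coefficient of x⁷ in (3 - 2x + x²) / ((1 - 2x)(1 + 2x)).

-128

The denominator gives the recurrence a_n = 4a_(n−2) for n ≥ 3; the numerator fixes a_0 = 3, a_1 = -2, a_2 = 13.
Iterating: 3, -2, 13, -8, 52, -32, 208, -128, so a_7 = -128.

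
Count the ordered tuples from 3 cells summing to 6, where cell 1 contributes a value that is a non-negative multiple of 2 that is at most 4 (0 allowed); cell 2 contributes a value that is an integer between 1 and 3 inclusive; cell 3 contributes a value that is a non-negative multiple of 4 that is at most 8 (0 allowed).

2

The generating function for the choices is (1 + y^2 + y^4)·(y + y^2 + y^3)·(1 + y^4 + y^8); the count is [y^6].
(1 + y^2 + y^4) has coefficients 1,0,1,0,1 for degrees 0…4.
(y + y^2 + y^3) has coefficients 0,1,1,1,0,0,0 for degrees 0…6.
Finally multiplying by (1 + y^4 + y^8), the product of all factors after the first has coefficients 0,1,1,1,0,1,1 for degrees 0…6.
[y^6] = 1·1 + 1·0 + 1·1 = 2.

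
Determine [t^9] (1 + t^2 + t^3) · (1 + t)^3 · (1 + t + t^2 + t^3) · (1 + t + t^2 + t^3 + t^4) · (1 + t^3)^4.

(1 + t^2 + t^3) has coefficients 1,0,1,1 for degrees 0…3.
(1 + t)^3 has coefficients 1,3,3,1,0,0,0,0,0,0 for degrees 0…9.
Multiplying by (1 + t + t^2 + t^3) gives running coefficients 1,4,7,8,7,4,1,0,0,0 for degrees 0…9.
Multiplying by (1 + t + t^2 + t^3 + t^4) gives running coefficients 1,5,12,20,27,30,27,20,12,5 for degrees 0…9.
Finally multiplying by (1 + t^3)^4, the product of all factors after the first has coefficients 1,5,12,24,47,78,113,158,204,237 for degrees 0…9.
[t^9] = 1·237 + 1·158 + 1·113 = 508.

508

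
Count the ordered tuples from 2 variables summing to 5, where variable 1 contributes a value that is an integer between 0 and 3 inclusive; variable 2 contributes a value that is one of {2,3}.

2

The generating function for the choices is (1 + z + z^2 + z^3)·(z^2 + z^3); the count is [z^5].
(1 + z + z^2 + z^3) has coefficients 1,1,1,1 for degrees 0…3.
(z^2 + z^3) has coefficients 0,0,1,1,0,0 for degrees 0…5.
[z^5] = 1·0 + 1·0 + 1·1 + 1·1 = 2.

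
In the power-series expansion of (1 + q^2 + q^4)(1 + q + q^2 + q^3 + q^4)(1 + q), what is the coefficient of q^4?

(1 + q^2 + q^4) has coefficients 1,0,1,0,1 for degrees 0…4.
(1 + q + q^2 + q^3 + q^4) has coefficients 1,1,1,1,1 for degrees 0…4.
Finally multiplying by (1 + q), the product of all factors after the first has coefficients 1,2,2,2,2 for degrees 0…4.
[q^4] = 1·2 + 1·2 + 1·1 = 5.

5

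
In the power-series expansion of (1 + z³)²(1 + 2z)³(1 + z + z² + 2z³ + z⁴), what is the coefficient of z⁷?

(1 + z³)² has coefficients 1,0,0,2,0,0,1 for degrees 0…6.
(1 + 2z)³ has coefficients 1,6,12,8,0,0,0,0 for degrees 0…7.
Finally multiplying by (1 + z + z² + 2z³ + z⁴), the product of all factors after the first has coefficients 1,7,19,28,33,38,28,8 for degrees 0…7.
[z⁷] = 1·8 + 2·33 + 1·7 = 81.

81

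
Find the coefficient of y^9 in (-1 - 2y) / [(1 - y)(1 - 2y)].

-2045

Partial fractions give a closed form: a_n = (3)·1^n + (-4)·2^n.
At n = 9: a_9 = -2045.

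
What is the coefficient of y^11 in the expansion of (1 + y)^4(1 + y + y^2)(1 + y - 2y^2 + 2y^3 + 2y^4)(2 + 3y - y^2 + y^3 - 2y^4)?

(1 + y)^4 has coefficients 1,4,6,4,1 for degrees 0…4.
(1 + y + y^2) has coefficients 1,1,1,0,0,0,0,0,0,0,0,0 for degrees 0…11.
Multiplying by (1 + y - 2y^2 + 2y^3 + 2y^4) gives running coefficients 1,2,0,1,2,4,2,0,0,0,0,0 for degrees 0…11.
Finally multiplying by (2 + 3y - y^2 + y^3 - 2y^4), the product of all factors after the first has coefficients 2,7,5,1,7,9,15,2,-2,-6,-4,0 for degrees 0…11.
[y^11] = 1·0 + 4·(-4) + 6·(-6) + 4·(-2) + 1·2 = -58.

-58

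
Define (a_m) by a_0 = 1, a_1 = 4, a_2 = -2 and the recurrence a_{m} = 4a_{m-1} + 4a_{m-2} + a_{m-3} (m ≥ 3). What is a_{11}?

2139034

The ordinary generating function has denominator 1 - 4x - 4x^2 - x^3.
Iterating the recurrence: a_0,…,a_{11} = 1, 4, -2, 9, 32, 162, 785, 3820, 18582, 90393, 439720, 2139034.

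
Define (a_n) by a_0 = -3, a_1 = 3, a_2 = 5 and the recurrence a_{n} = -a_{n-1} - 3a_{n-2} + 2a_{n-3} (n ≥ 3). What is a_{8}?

The ordinary generating function has denominator 1 + q + 3q^2 - 2q^3.
Iterating the recurrence: a_0,…,a_{8} = -3, 3, 5, -20, 11, 59, -132, -23, 537.

537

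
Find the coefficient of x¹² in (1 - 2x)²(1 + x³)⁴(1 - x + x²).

(1 - 2x)² has coefficients 1,-4,4 for degrees 0…2.
(1 + x³)⁴ has coefficients 1,0,0,4,0,0,6,0,0,4,0,0,1 for degrees 0…12.
Finally multiplying by (1 - x + x²), the product of all factors after the first has coefficients 1,-1,1,4,-4,4,6,-6,6,4,-4,4,1 for degrees 0…12.
[x¹²] = 1·1 − 4·4 + 4·(-4) = -31.

-31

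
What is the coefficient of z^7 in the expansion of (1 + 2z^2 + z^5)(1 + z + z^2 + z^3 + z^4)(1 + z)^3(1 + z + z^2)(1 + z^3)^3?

(1 + 2z^2 + z^5) has coefficients 1,0,2,0,0,1 for degrees 0…5.
(1 + z + z^2 + z^3 + z^4) has coefficients 1,1,1,1,1,0,0,0 for degrees 0…7.
Multiplying by (1 + z)^3 gives running coefficients 1,4,7,8,8,7,4,1 for degrees 0…7.
Multiplying by (1 + z + z^2) gives running coefficients 1,5,12,19,23,23,19,12 for degrees 0…7.
Finally multiplying by (1 + z^3)^3, the product of all factors after the first has coefficients 1,5,12,22,38,59,79,96 for degrees 0…7.
[z^7] = 1·96 + 2·59 + 1·12 = 226.

226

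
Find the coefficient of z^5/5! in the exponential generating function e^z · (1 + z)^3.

The EGF product rule gives c_5 = Σ_{k_1+k_2=5} C(5; k_1,k_2) · ∏ g_i(k_i), where e^z gives (1)^k; (1+z)^3 gives the falling factorial (3)_k.
g_1(k) for k = 0…5: 1, 1, 1, 1, 1, 1.
g_2(k) for k = 0…5: 1, 3, 6, 6, 0, 0.
c_5 = Σ_k C(5,k)·g_1(k)·g_2(5−k) = 10·1·6 + 10·1·6 + 5·1·3 + 1·1·1 = 60 + 60 + 15 + 1 = 136.

136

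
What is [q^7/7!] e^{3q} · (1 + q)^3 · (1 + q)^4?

2228544

The EGF product rule gives c_7 = Σ_{k_1+k_2+k_3=7} C(7; k_1,k_2,k_3) · ∏ g_i(k_i), where e^{3q} gives (3)^k; (1+q)^3 gives the falling factorial (3)_k; (1+q)^4 gives the falling factorial (4)_k.
g_1(k) for k = 0…7: 1, 3, 9, 27, 81, 243, 729, 2187.
g_2(k) for k = 0…7: 1, 3, 6, 6, 0, 0, 0, 0.
g_3(k) for k = 0…7: 1, 4, 12, 24, 24, 0, 0, 0.
First combine the last two factors: h(k) = Σ_j C(k,j)·g_2(j)·g_3(k−j) for k = 0…7: 1, 7, 42, 210, 840, 2520, 5040, 5040.
c_7 = Σ_k C(7,k)·g_1(k)·h(7−k) = 1·1·5040 + 7·3·5040 + 21·9·2520 + 35·27·840 + 35·81·210 + 21·243·42 + 7·729·7 + 1·2187·1 = 5040 + 105840 + 476280 + 793800 + 595350 + 214326 + 35721 + 2187 = 2228544.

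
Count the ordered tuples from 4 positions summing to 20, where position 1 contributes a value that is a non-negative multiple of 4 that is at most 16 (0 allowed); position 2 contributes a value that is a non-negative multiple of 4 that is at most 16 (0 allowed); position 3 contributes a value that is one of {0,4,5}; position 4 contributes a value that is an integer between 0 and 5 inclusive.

The generating function for the choices is (1 + z^4 + z^8 + z^12 + z^16)·(1 + z^4 + z^8 + z^12 + z^16)·(1 + z^4 + z^5)·(1 + z + z^2 + z^3 + z^4 + z^5); the count is [z^20].
(1 + z^4 + z^8 + z^12 + z^16) has coefficients 1,0,0,0,1,0,0,0,1,0,0,0,1,0,0,0,1 for degrees 0…16.
(1 + z^4 + z^8 + z^12 + z^16) has coefficients 1,0,0,0,1,0,0,0,1,0,0,0,1,0,0,0,1,0,0,0,0 for degrees 0…20.
Multiplying by (1 + z^4 + z^5) gives running coefficients 1,0,0,0,2,1,0,0,2,1,0,0,2,1,0,0,2,1,0,0,1 for degrees 0…20.
Finally multiplying by (1 + z + z^2 + z^3 + z^4 + z^5), the product of all factors after the first has coefficients 1,1,1,1,3,4,3,3,5,6,4,3,5,6,4,3,5,6,4,3,4 for degrees 0…20.
[z^20] = 1·4 + 1·5 + 1·5 + 1·5 + 1·3 = 22.

22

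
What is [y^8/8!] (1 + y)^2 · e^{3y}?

The EGF product rule gives c_8 = Σ_{k_1+k_2=8} C(8; k_1,k_2) · ∏ g_i(k_i), where (1+y)^2 gives the falling factorial (2)_k; e^{3y} gives (3)^k.
g_1(k) for k = 0…8: 1, 2, 2, 0, 0, 0, 0, 0, 0.
g_2(k) for k = 0…8: 1, 3, 9, 27, 81, 243, 729, 2187, 6561.
c_8 = Σ_k C(8,k)·g_1(k)·g_2(8−k) = 1·1·6561 + 8·2·2187 + 28·2·729 = 6561 + 34992 + 40824 = 82377.

82377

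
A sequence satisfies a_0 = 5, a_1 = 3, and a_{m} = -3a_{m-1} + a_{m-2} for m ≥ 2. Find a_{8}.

-5836

The ordinary generating function has denominator 1 + 3t - t^2.
Iterating the recurrence: a_0,…,a_{8} = 5, 3, -4, 15, -49, 162, -535, 1767, -5836.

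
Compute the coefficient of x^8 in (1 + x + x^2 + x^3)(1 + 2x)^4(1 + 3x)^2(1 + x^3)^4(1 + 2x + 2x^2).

19036

(1 + x + x^2 + x^3) has coefficients 1,1,1,1 for degrees 0…3.
(1 + 2x)^4 has coefficients 1,8,24,32,16,0,0,0,0 for degrees 0…8.
Multiplying by (1 + 3x)^2 gives running coefficients 1,14,81,248,424,384,144,0,0 for degrees 0…8.
Multiplying by (1 + x^3)^4 gives running coefficients 1,14,81,252,480,708,1142,1780,2022 for degrees 0…8.
Finally multiplying by (1 + 2x + 2x^2), the product of all factors after the first has coefficients 1,16,111,442,1146,2172,3518,5480,7866 for degrees 0…8.
[x^8] = 1·7866 + 1·5480 + 1·3518 + 1·2172 = 19036.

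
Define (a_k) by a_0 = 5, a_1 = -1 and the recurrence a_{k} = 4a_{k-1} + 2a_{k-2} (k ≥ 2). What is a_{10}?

The ordinary generating function has denominator 1 - 4y - 2y^2.
Iterating the recurrence: a_0,…,a_{10} = 5, -1, 6, 22, 100, 444, 1976, 8792, 39120, 174064, 774496.

774496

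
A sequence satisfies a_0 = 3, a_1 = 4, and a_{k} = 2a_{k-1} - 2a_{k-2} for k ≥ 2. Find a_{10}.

The ordinary generating function has denominator 1 - 2t + 2t^2.
Iterating the recurrence: a_0,…,a_{10} = 3, 4, 2, -4, -12, -16, -8, 16, 48, 64, 32.

32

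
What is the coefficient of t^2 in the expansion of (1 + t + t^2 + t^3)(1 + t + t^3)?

2

(1 + t + t^2 + t^3) has coefficients 1,1,1 for degrees 0…2.
(1 + t + t^3) has coefficients 1,1,0 for degrees 0…2.
[t^2] = 1·0 + 1·1 + 1·1 = 2.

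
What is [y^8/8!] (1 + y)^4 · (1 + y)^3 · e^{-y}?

7841

The EGF product rule gives c_8 = Σ_{k_1+k_2+k_3=8} C(8; k_1,k_2,k_3) · ∏ g_i(k_i), where (1+y)^4 gives the falling factorial (4)_k; (1+y)^3 gives the falling factorial (3)_k; e^{-y} gives (-1)^k.
g_1(k) for k = 0…8: 1, 4, 12, 24, 24, 0, 0, 0, 0.
g_2(k) for k = 0…8: 1, 3, 6, 6, 0, 0, 0, 0, 0.
g_3(k) for k = 0…8: 1, -1, 1, -1, 1, -1, 1, -1, 1.
First combine the last two factors: h(k) = Σ_j C(k,j)·g_2(j)·g_3(k−j) for k = 0…8: 1, 2, 1, -4, 1, 14, -47, 104, -191.
c_8 = Σ_k C(8,k)·g_1(k)·h(8−k) = 1·1·(-191) + 8·4·104 + 28·12·(-47) + 56·24·14 + 70·24·1 = −191 + 3328 − 15792 + 18816 + 1680 = 7841.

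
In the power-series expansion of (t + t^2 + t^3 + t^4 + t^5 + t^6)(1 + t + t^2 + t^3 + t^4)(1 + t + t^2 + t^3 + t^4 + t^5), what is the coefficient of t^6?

(t + t^2 + t^3 + t^4 + t^5 + t^6) has coefficients 0,1,1,1,1,1,1 for degrees 0…6.
(1 + t + t^2 + t^3 + t^4) has coefficients 1,1,1,1,1,0,0 for degrees 0…6.
Finally multiplying by (1 + t + t^2 + t^3 + t^4 + t^5), the product of all factors after the first has coefficients 1,2,3,4,5,5,4 for degrees 0…6.
[t^6] = 1·5 + 1·5 + 1·4 + 1·3 + 1·2 + 1·1 = 20.

20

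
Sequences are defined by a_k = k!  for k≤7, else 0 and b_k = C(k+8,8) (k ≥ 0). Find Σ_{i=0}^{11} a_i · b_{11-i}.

4181420

This is [x^11] in the product of the two ordinary generating functions.
Σ = 1·75582 + 1·43758 + 2·24310 + 6·12870 + 24·6435 + 120·3003 + 720·1287 + 5040·495 + 0·165 + 0·45 + 0·9 + 0·1 = 4181420.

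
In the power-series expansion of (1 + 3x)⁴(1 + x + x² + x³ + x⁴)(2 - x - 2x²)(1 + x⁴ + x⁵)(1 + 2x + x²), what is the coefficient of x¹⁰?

-1296

(1 + 3x)⁴ has coefficients 1,12,54,108,81 for degrees 0…4.
(1 + x + x² + x³ + x⁴) has coefficients 1,1,1,1,1,0,0,0,0,0,0 for degrees 0…10.
Multiplying by (2 - x - 2x²) gives running coefficients 2,1,-1,-1,-1,-3,-2,0,0,0,0 for degrees 0…10.
Multiplying by (1 + x⁴ + x⁵) gives running coefficients 2,1,-1,-1,1,0,-2,-2,-2,-4,-5 for degrees 0…10.
Finally multiplying by (1 + 2x + x²), the product of all factors after the first has coefficients 2,5,3,-2,-2,1,-1,-6,-8,-10,-15 for degrees 0…10.
[x¹⁰] = 1·(-15) + 12·(-10) + 54·(-8) + 108·(-6) + 81·(-1) = -1296.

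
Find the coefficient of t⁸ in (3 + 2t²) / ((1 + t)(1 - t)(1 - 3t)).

23783

Partial fractions give a closed form: a_n = (5/8)·(-1)^n + (-5/4)·1^n + (29/8)·3^n.
At n = 8: a_8 = 23783.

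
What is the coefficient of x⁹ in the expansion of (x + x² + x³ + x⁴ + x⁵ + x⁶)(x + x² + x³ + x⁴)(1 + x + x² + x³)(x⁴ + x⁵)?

16

(x + x² + x³ + x⁴ + x⁵ + x⁶) has coefficients 0,1,1,1,1,1,1 for degrees 0…6.
(x + x² + x³ + x⁴) has coefficients 0,1,1,1,1,0,0,0,0,0 for degrees 0…9.
Multiplying by (1 + x + x² + x³) gives running coefficients 0,1,2,3,4,3,2,1,0,0 for degrees 0…9.
Finally multiplying by (x⁴ + x⁵), the product of all factors after the first has coefficients 0,0,0,0,0,1,3,5,7,7 for degrees 0…9.
[x⁹] = 1·7 + 1·5 + 1·3 + 1·1 + 1·0 + 1·0 = 16.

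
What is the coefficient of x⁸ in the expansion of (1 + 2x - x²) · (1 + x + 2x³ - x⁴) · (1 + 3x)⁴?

-135

(1 + 2x - x²) has coefficients 1,2,-1 for degrees 0…2.
(1 + x + 2x³ - x⁴) has coefficients 1,1,0,2,-1,0,0,0,0 for degrees 0…8.
Finally multiplying by (1 + 3x)⁴, the product of all factors after the first has coefficients 1,13,66,164,212,177,162,54,-81 for degrees 0…8.
[x⁸] = 1·(-81) + 2·54 − 1·162 = -135.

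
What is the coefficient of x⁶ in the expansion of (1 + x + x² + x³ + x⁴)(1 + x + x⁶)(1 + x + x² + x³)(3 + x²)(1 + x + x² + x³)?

107

(1 + x + x² + x³ + x⁴) has coefficients 1,1,1,1,1 for degrees 0…4.
(1 + x + x⁶) has coefficients 1,1,0,0,0,0,1 for degrees 0…6.
Multiplying by (1 + x + x² + x³) gives running coefficients 1,2,2,2,1,0,1 for degrees 0…6.
Multiplying by (3 + x²) gives running coefficients 3,6,7,8,5,2,4 for degrees 0…6.
Finally multiplying by (1 + x + x² + x³), the product of all factors after the first has coefficients 3,9,16,24,26,22,19 for degrees 0…6.
[x⁶] = 1·19 + 1·22 + 1·26 + 1·24 + 1·16 = 107.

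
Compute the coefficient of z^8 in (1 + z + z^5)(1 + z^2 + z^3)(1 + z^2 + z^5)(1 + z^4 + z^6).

7

(1 + z + z^5) has coefficients 1,1,0,0,0,1 for degrees 0…5.
(1 + z^2 + z^3) has coefficients 1,0,1,1,0,0,0,0,0 for degrees 0…8.
Multiplying by (1 + z^2 + z^5) gives running coefficients 1,0,2,1,1,2,0,1,1 for degrees 0…8.
Finally multiplying by (1 + z^4 + z^6), the product of all factors after the first has coefficients 1,0,2,1,2,2,3,2,4 for degrees 0…8.
[z^8] = 1·4 + 1·2 + 1·1 = 7.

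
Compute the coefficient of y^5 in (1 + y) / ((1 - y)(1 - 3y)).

The denominator gives the recurrence a_n = 4a_(n−1) − 3a_(n−2) for n ≥ 2; the numerator fixes a_0 = 1, a_1 = 5.
Iterating: 1, 5, 17, 53, 161, 485, so a_5 = 485.

485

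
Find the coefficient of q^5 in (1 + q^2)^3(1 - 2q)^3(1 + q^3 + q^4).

-33

(1 + q^2)^3 has coefficients 1,0,3,0,3,0 for degrees 0…5.
(1 - 2q)^3 has coefficients 1,-6,12,-8,0,0 for degrees 0…5.
Finally multiplying by (1 + q^3 + q^4), the product of all factors after the first has coefficients 1,-6,12,-7,-5,6 for degrees 0…5.
[q^5] = 1·6 + 3·(-7) + 3·(-6) = -33.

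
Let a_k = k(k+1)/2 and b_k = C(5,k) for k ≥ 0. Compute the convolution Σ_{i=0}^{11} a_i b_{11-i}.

The convolution is the t^11 coefficient of A(t)B(t).
Σ = 0·0 + 1·0 + 3·0 + 6·0 + 10·0 + 15·0 + 21·1 + 28·5 + 36·10 + 45·10 + 55·5 + 66·1 = 1312.

1312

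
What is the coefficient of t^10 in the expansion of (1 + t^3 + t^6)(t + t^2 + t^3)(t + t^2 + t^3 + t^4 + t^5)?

(1 + t^3 + t^6) has coefficients 1,0,0,1,0,0,1 for degrees 0…6.
(t + t^2 + t^3) has coefficients 0,1,1,1,0,0,0,0,0,0,0 for degrees 0…10.
Finally multiplying by (t + t^2 + t^3 + t^4 + t^5), the product of all factors after the first has coefficients 0,0,1,2,3,3,3,2,1,0,0 for degrees 0…10.
[t^10] = 1·0 + 1·2 + 1·3 = 5.

5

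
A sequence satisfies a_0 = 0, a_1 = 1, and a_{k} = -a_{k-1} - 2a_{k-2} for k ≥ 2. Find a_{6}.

-5

The ordinary generating function has denominator 1 + q + 2q^2.
Iterating the recurrence: a_0,…,a_{6} = 0, 1, -1, -1, 3, -1, -5.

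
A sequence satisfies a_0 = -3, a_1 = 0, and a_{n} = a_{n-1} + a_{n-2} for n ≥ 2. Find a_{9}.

The ordinary generating function has denominator 1 - x - x^2.
Iterating the recurrence: a_0,…,a_{9} = -3, 0, -3, -3, -6, -9, -15, -24, -39, -63.

-63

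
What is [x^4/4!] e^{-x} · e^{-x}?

16

The EGF product rule gives c_4 = Σ_{k_1+k_2=4} C(4; k_1,k_2) · ∏ g_i(k_i), where e^{-x} gives (-1)^k; e^{-x} gives (-1)^k.
g_1(k) for k = 0…4: 1, -1, 1, -1, 1.
g_2(k) for k = 0…4: 1, -1, 1, -1, 1.
c_4 = Σ_k C(4,k)·g_1(k)·g_2(4−k) = 1·1·1 + 4·(-1)·(-1) + 6·1·1 + 4·(-1)·(-1) + 1·1·1 = 1 + 4 + 6 + 4 + 1 = 16.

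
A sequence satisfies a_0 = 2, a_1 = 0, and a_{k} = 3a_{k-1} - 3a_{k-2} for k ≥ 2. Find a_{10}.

The ordinary generating function has denominator 1 - 3y + 3y^2.
Iterating the recurrence: a_0,…,a_{10} = 2, 0, -6, -18, -36, -54, -54, 0, 162, 486, 972.

972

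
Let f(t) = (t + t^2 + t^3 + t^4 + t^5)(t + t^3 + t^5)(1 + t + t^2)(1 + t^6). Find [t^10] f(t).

(t + t^2 + t^3 + t^4 + t^5) has coefficients 0,1,1,1,1,1 for degrees 0…5.
(t + t^3 + t^5) has coefficients 0,1,0,1,0,1,0,0,0,0,0 for degrees 0…10.
Multiplying by (1 + t + t^2) gives running coefficients 0,1,1,2,1,2,1,1,0,0,0 for degrees 0…10.
Finally multiplying by (1 + t^6), the product of all factors after the first has coefficients 0,1,1,2,1,2,1,2,1,2,1 for degrees 0…10.
[t^10] = 1·2 + 1·1 + 1·2 + 1·1 + 1·2 = 8.

8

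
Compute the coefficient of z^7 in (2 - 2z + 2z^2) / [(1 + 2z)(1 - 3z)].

1862

The denominator gives the recurrence a_n = a_(n−1) + 6a_(n−2) for n ≥ 3; the numerator fixes a_0 = 2, a_1 = 0, a_2 = 14.
Iterating: 2, 0, 14, 14, 98, 182, 770, 1862, so a_7 = 1862.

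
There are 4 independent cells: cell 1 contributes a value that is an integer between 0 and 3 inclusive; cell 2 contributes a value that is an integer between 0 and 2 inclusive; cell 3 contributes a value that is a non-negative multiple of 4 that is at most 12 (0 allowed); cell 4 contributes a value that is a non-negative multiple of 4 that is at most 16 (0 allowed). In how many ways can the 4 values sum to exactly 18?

The generating function for the choices is (1 + z + z^2 + z^3)·(1 + z + z^2)·(1 + z^4 + z^8 + z^12)·(1 + z^4 + z^8 + z^12 + z^16); the count is [z^18].
(1 + z + z^2 + z^3) has coefficients 1,1,1,1 for degrees 0…3.
(1 + z + z^2) has coefficients 1,1,1,0,0,0,0,0,0,0,0,0,0,0,0,0,0,0,0 for degrees 0…18.
Multiplying by (1 + z^4 + z^8 + z^12) gives running coefficients 1,1,1,0,1,1,1,0,1,1,1,0,1,1,1,0,0,0,0 for degrees 0…18.
Finally multiplying by (1 + z^4 + z^8 + z^12 + z^16), the product of all factors after the first has coefficients 1,1,1,0,2,2,2,0,3,3,3,0,4,4,4,0,4,4,4 for degrees 0…18.
[z^18] = 1·4 + 1·4 + 1·4 + 1·0 = 12.

12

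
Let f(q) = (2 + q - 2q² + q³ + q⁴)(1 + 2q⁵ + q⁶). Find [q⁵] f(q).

4

(2 + q - 2q² + q³ + q⁴) has coefficients 2,1,-2,1,1 for degrees 0…4.
(1 + 2q⁵ + q⁶) has coefficients 1,0,0,0,0,2 for degrees 0…5.
[q⁵] = 2·2 + 1·0 − 2·0 + 1·0 + 1·0 = 4.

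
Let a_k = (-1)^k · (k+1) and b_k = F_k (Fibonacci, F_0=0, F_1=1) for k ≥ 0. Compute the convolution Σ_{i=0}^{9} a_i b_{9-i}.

21

Write out a_i and b_{9-i} for i = 0,…,9 and sum the products.
Σ = 1·34 − 2·21 + 3·13 − 4·8 + 5·5 − 6·3 + 7·2 − 8·1 + 9·1 − 10·0 = 21.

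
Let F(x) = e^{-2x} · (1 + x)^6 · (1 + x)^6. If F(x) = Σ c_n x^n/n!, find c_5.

19408

The EGF product rule gives c_5 = Σ_{k_1+k_2+k_3=5} C(5; k_1,k_2,k_3) · ∏ g_i(k_i), where e^{-2x} gives (-2)^k; (1+x)^6 gives the falling factorial (6)_k; (1+x)^6 gives the falling factorial (6)_k.
g_1(k) for k = 0…5: 1, -2, 4, -8, 16, -32.
g_2(k) for k = 0…5: 1, 6, 30, 120, 360, 720.
g_3(k) for k = 0…5: 1, 6, 30, 120, 360, 720.
First combine the last two factors: h(k) = Σ_j C(k,j)·g_2(j)·g_3(k−j) for k = 0…5: 1, 12, 132, 1320, 11880, 95040.
c_5 = Σ_k C(5,k)·g_1(k)·h(5−k) = 1·1·95040 + 5·(-2)·11880 + 10·4·1320 + 10·(-8)·132 + 5·16·12 + 1·(-32)·1 = 95040 − 118800 + 52800 − 10560 + 960 − 32 = 19408.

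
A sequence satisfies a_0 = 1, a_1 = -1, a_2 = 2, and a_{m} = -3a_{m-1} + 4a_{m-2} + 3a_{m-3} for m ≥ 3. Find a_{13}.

-4704151

The ordinary generating function has denominator 1 + 3y - 4y^2 - 3y^3.
Iterating the recurrence: a_0,…,a_{13} = 1, -1, 2, -7, 26, -100, 383, -1471, 5645, -21670, 83177, -319276, 1225526, -4704151.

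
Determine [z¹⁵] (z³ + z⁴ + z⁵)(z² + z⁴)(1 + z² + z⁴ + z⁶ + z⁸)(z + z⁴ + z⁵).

8

(z³ + z⁴ + z⁵) has coefficients 0,0,0,1,1,1 for degrees 0…5.
(z² + z⁴) has coefficients 0,0,1,0,1,0,0,0,0,0,0,0,0,0,0,0 for degrees 0…15.
Multiplying by (1 + z² + z⁴ + z⁶ + z⁸) gives running coefficients 0,0,1,0,2,0,2,0,2,0,2,0,1,0,0,0 for degrees 0…15.
Finally multiplying by (z + z⁴ + z⁵), the product of all factors after the first has coefficients 0,0,0,1,0,2,1,3,2,4,2,4,2,3,2,2 for degrees 0…15.
[z¹⁵] = 1·2 + 1·4 + 1·2 = 8.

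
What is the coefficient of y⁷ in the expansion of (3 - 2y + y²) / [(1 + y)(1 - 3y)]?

The denominator gives the recurrence a_n = 2a_(n−1) + 3a_(n−2) for n ≥ 3; the numerator fixes a_0 = 3, a_1 = 4, a_2 = 18.
Iterating: 3, 4, 18, 48, 150, 444, 1338, 4008, so a_7 = 4008.

4008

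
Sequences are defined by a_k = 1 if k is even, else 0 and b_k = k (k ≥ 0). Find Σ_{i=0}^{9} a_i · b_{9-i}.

25

This is [x^9] in the product of the two ordinary generating functions.
Σ = 1·9 + 0·8 + 1·7 + 0·6 + 1·5 + 0·4 + 1·3 + 0·2 + 1·1 + 0·0 = 25.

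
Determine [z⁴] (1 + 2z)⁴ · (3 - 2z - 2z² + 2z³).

(1 + 2z)⁴ has coefficients 1,8,24,32,16 for degrees 0…4.
(3 - 2z - 2z² + 2z³) has coefficients 3,-2,-2,2,0 for degrees 0…4.
[z⁴] = 1·0 + 8·2 + 24·(-2) + 32·(-2) + 16·3 = -48.

-48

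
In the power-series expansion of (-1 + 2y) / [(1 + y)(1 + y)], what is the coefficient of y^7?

The denominator gives the recurrence a_n = −2a_(n−1) − a_(n−2) for n ≥ 2; the numerator fixes a_0 = -1, a_1 = 4.
Iterating: -1, 4, -7, 10, -13, 16, -19, 22, so a_7 = 22.

22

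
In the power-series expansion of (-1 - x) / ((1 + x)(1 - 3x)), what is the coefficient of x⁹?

Partial fractions give a closed form: a_n = (-1)·3^n.
At n = 9: a_9 = -19683.

-19683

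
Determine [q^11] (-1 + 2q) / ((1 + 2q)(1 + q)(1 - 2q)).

4095

The denominator gives the recurrence a_n = −a_(n−1) + 4a_(n−2) + 4a_(n−3) for n ≥ 3; the numerator fixes a_0 = -1, a_1 = 3, a_2 = -7.
Iterating: -1, 3, -7, 15, -31, 63, -127, 255, -511, 1023, -2047, 4095, so a_11 = 4095.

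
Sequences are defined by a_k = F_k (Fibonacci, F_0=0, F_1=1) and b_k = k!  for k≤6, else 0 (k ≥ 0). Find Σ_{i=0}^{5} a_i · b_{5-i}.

Write out a_i and b_{5-i} for i = 0,…,5 and sum the products.
Σ = 0·120 + 1·24 + 1·6 + 2·2 + 3·1 + 5·1 = 42.

42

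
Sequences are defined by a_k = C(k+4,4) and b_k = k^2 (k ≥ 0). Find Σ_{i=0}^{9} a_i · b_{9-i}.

9867

The convolution is the t^9 coefficient of A(t)B(t).
Σ = 1·81 + 5·64 + 15·49 + 35·36 + 70·25 + 126·16 + 210·9 + 330·4 + 495·1 + 715·0 = 9867.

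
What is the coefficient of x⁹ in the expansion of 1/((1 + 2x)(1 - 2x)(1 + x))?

-341

The denominator gives the recurrence a_n = −a_(n−1) + 4a_(n−2) + 4a_(n−3) for n ≥ 3; the numerator fixes a_0 = 1, a_1 = -1, a_2 = 5.
Iterating: 1, -1, 5, -5, 21, -21, 85, -85, 341, -341, so a_9 = -341.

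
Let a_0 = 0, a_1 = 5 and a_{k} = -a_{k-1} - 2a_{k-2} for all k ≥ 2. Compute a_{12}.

-225

The ordinary generating function has denominator 1 + y + 2y^2.
Iterating the recurrence: a_0,…,a_{12} = 0, 5, -5, -5, 15, -5, -25, 35, 15, -85, 55, 115, -225.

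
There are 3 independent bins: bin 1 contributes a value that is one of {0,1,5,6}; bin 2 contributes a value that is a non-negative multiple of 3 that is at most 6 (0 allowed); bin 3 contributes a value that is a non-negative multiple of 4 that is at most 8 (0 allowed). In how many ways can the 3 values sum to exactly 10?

2

The generating function for the choices is (1 + t + t⁵ + t⁶)·(1 + t³ + t⁶)·(1 + t⁴ + t⁸); the count is [t¹⁰].
(1 + t + t⁵ + t⁶) has coefficients 1,1,0,0,0,1,1 for degrees 0…6.
(1 + t³ + t⁶) has coefficients 1,0,0,1,0,0,1,0,0,0,0 for degrees 0…10.
Finally multiplying by (1 + t⁴ + t⁸), the product of all factors after the first has coefficients 1,0,0,1,1,0,1,1,1,0,1 for degrees 0…10.
[t¹⁰] = 1·1 + 1·0 + 1·0 + 1·1 = 2.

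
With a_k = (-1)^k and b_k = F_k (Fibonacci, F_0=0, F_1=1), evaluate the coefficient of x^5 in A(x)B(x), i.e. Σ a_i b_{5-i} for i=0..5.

4

The convolution is the x^5 coefficient of A(x)B(x).
Σ = 1·5 − 1·3 + 1·2 − 1·1 + 1·1 − 1·0 = 4.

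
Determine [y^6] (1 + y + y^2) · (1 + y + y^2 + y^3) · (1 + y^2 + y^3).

(1 + y + y^2) has coefficients 1,1,1 for degrees 0…2.
(1 + y + y^2 + y^3) has coefficients 1,1,1,1,0,0,0 for degrees 0…6.
Finally multiplying by (1 + y^2 + y^3), the product of all factors after the first has coefficients 1,1,2,3,2,2,1 for degrees 0…6.
[y^6] = 1·1 + 1·2 + 1·2 = 5.

5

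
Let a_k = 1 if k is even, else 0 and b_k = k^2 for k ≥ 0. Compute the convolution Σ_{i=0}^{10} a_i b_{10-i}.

220

This is [x^10] in the product of the two ordinary generating functions.
Σ = 1·100 + 0·81 + 1·64 + 0·49 + 1·36 + 0·25 + 1·16 + 0·9 + 1·4 + 0·1 + 1·0 = 220.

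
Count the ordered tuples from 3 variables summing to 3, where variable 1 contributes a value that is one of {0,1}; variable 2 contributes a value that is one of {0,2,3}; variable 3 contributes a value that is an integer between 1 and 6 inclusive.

3

The generating function for the choices is (1 + y)·(1 + y^2 + y^3)·(y + y^2 + y^3 + y^4 + y^5 + y^6); the count is [y^3].
(1 + y) has coefficients 1,1 for degrees 0…1.
(1 + y^2 + y^3) has coefficients 1,0,1,1 for degrees 0…3.
Finally multiplying by (y + y^2 + y^3 + y^4 + y^5 + y^6), the product of all factors after the first has coefficients 0,1,1,2 for degrees 0…3.
[y^3] = 1·2 + 1·1 = 3.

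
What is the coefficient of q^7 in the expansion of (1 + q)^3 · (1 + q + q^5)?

3

(1 + q)^3 has coefficients 1,3,3,1 for degrees 0…3.
(1 + q + q^5) has coefficients 1,1,0,0,0,1,0,0 for degrees 0…7.
[q^7] = 1·0 + 3·0 + 3·1 + 1·0 = 3.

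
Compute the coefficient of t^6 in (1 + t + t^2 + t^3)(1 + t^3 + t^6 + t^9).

(1 + t + t^2 + t^3) has coefficients 1,1,1,1 for degrees 0…3.
(1 + t^3 + t^6 + t^9) has coefficients 1,0,0,1,0,0,1 for degrees 0…6.
[t^6] = 1·1 + 1·0 + 1·0 + 1·1 = 2.

2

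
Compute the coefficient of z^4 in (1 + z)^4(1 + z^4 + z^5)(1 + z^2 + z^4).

9

(1 + z)^4 has coefficients 1,4,6,4,1 for degrees 0…4.
(1 + z^4 + z^5) has coefficients 1,0,0,0,1 for degrees 0…4.
Finally multiplying by (1 + z^2 + z^4), the product of all factors after the first has coefficients 1,0,1,0,2 for degrees 0…4.
[z^4] = 1·2 + 4·0 + 6·1 + 4·0 + 1·1 = 9.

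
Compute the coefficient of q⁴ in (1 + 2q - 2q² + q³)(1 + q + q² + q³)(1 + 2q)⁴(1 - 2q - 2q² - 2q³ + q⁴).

-194

(1 + 2q - 2q² + q³) has coefficients 1,2,-2,1 for degrees 0…3.
(1 + q + q² + q³) has coefficients 1,1,1,1,0 for degrees 0…4.
Multiplying by (1 + 2q)⁴ gives running coefficients 1,9,33,65,80 for degrees 0…4.
Finally multiplying by (1 - 2q - 2q² - 2q³ + q⁴), the product of all factors after the first has coefficients 1,7,13,-21,-133 for degrees 0…4.
[q⁴] = 1·(-133) + 2·(-21) − 2·13 + 1·7 = -194.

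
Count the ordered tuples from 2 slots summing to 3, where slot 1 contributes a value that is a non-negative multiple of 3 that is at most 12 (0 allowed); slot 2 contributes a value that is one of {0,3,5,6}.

The generating function for the choices is (1 + y³ + y⁶ + y⁹ + y¹²)·(1 + y³ + y⁵ + y⁶); the count is [y³].
(1 + y³ + y⁶ + y⁹ + y¹²) has coefficients 1,0,0,1 for degrees 0…3.
(1 + y³ + y⁵ + y⁶) has coefficients 1,0,0,1 for degrees 0…3.
[y³] = 1·1 + 1·1 = 2.

2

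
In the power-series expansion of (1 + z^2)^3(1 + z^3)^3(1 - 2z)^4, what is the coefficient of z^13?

-173

(1 + z^2)^3 has coefficients 1,0,3,0,3,0,1 for degrees 0…6.
(1 + z^3)^3 has coefficients 1,0,0,3,0,0,3,0,0,1,0,0,0,0 for degrees 0…13.
Finally multiplying by (1 - 2z)^4, the product of all factors after the first has coefficients 1,-8,24,-29,-8,72,-93,24,72,-95,40,24,-32,16 for degrees 0…13.
[z^13] = 1·16 + 3·24 + 3·(-95) + 1·24 = -173.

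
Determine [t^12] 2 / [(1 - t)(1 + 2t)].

5462

Partial fractions give a closed form: a_n = (2/3)·1^n + (4/3)·(-2)^n.
At n = 12: a_12 = 5462.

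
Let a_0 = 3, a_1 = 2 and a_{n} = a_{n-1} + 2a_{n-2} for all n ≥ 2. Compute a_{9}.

852

The ordinary generating function has denominator 1 - q - 2q^2.
Iterating the recurrence: a_0,…,a_{9} = 3, 2, 8, 12, 28, 52, 108, 212, 428, 852.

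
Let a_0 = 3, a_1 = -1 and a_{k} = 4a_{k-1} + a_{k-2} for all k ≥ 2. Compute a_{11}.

The ordinary generating function has denominator 1 - 4x - x^2.
Iterating the recurrence: a_0,…,a_{11} = 3, -1, -1, -5, -21, -89, -377, -1597, -6765, -28657, -121393, -514229.

-514229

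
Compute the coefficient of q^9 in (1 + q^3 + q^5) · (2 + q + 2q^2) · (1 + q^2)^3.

20

(1 + q^3 + q^5) has coefficients 1,0,0,1,0,1 for degrees 0…5.
(2 + q + 2q^2) has coefficients 2,1,2,0,0,0,0,0,0,0 for degrees 0…9.
Finally multiplying by (1 + q^2)^3, the product of all factors after the first has coefficients 2,1,8,3,12,3,8,1,2,0 for degrees 0…9.
[q^9] = 1·0 + 1·8 + 1·12 = 20.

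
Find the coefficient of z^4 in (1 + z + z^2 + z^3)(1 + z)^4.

(1 + z + z^2 + z^3) has coefficients 1,1,1,1 for degrees 0…3.
(1 + z)^4 has coefficients 1,4,6,4,1 for degrees 0…4.
[z^4] = 1·1 + 1·4 + 1·6 + 1·4 = 15.

15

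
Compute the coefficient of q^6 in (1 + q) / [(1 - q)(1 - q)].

The denominator gives the recurrence a_n = 2a_(n−1) − a_(n−2) for n ≥ 2; the numerator fixes a_0 = 1, a_1 = 3.
Iterating: 1, 3, 5, 7, 9, 11, 13, so a_6 = 13.

13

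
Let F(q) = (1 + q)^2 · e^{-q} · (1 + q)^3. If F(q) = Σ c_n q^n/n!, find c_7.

34

The EGF product rule gives c_7 = Σ_{k_1+k_2+k_3=7} C(7; k_1,k_2,k_3) · ∏ g_i(k_i), where (1+q)^2 gives the falling factorial (2)_k; e^{-q} gives (-1)^k; (1+q)^3 gives the falling factorial (3)_k.
g_1(k) for k = 0…7: 1, 2, 2, 0, 0, 0, 0, 0.
g_2(k) for k = 0…7: 1, -1, 1, -1, 1, -1, 1, -1.
g_3(k) for k = 0…7: 1, 3, 6, 6, 0, 0, 0, 0.
First combine the last two factors: h(k) = Σ_j C(k,j)·g_2(j)·g_3(k−j) for k = 0…7: 1, 2, 1, -4, 1, 14, -47, 104.
c_7 = Σ_k C(7,k)·g_1(k)·h(7−k) = 1·1·104 + 7·2·(-47) + 21·2·14 = 104 − 658 + 588 = 34.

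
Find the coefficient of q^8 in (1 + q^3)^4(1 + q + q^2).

6

(1 + q^3)^4 has coefficients 1,0,0,4,0,0,6,0,0 for degrees 0…8.
(1 + q + q^2) has coefficients 1,1,1,0,0,0,0,0,0 for degrees 0…8.
[q^8] = 1·0 + 4·0 + 6·1 = 6.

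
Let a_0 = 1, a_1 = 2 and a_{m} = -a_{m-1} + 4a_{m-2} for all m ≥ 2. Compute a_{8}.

The ordinary generating function has denominator 1 + t - 4t^2.
Iterating the recurrence: a_0,…,a_{8} = 1, 2, 2, 6, 2, 22, -14, 102, -158.

-158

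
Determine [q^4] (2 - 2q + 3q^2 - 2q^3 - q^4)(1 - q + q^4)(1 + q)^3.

-1

(2 - 2q + 3q^2 - 2q^3 - q^4) has coefficients 2,-2,3,-2,-1 for degrees 0…4.
(1 - q + q^4) has coefficients 1,-1,0,0,1 for degrees 0…4.
Finally multiplying by (1 + q)^3, the product of all factors after the first has coefficients 1,2,0,-2,0 for degrees 0…4.
[q^4] = 2·0 − 2·(-2) + 3·0 − 2·2 − 1·1 = -1.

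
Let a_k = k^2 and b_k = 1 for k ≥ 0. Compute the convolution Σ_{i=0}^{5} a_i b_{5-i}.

55

The convolution is the x^5 coefficient of A(x)B(x).
Σ = 0·1 + 1·1 + 4·1 + 9·1 + 16·1 + 25·1 = 55.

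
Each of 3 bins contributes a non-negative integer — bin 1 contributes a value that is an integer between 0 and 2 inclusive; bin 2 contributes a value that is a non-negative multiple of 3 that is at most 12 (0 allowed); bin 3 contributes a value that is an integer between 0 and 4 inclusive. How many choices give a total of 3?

The generating function for the choices is (1 + t + t^2)·(1 + t^3 + t^6 + t^9 + t^12)·(1 + t + t^2 + t^3 + t^4); the count is [t^3].
(1 + t + t^2) has coefficients 1,1,1 for degrees 0…2.
(1 + t^3 + t^6 + t^9 + t^12) has coefficients 1,0,0,1 for degrees 0…3.
Finally multiplying by (1 + t + t^2 + t^3 + t^4), the product of all factors after the first has coefficients 1,1,1,2 for degrees 0…3.
[t^3] = 1·2 + 1·1 + 1·1 = 4.

4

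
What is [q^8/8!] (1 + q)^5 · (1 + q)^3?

40320

The EGF product rule gives c_8 = Σ_{k_1+k_2=8} C(8; k_1,k_2) · ∏ g_i(k_i), where (1+q)^5 gives the falling factorial (5)_k; (1+q)^3 gives the falling factorial (3)_k.
g_1(k) for k = 0…8: 1, 5, 20, 60, 120, 120, 0, 0, 0.
g_2(k) for k = 0…8: 1, 3, 6, 6, 0, 0, 0, 0, 0.
c_8 = Σ_k C(8,k)·g_1(k)·g_2(8−k) = 56·120·6 = 40320.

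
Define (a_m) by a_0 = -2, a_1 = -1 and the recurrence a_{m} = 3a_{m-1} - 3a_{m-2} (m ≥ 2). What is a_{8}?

The ordinary generating function has denominator 1 - 3y + 3y^2.
Iterating the recurrence: a_0,…,a_{8} = -2, -1, 3, 12, 27, 45, 54, 27, -81.

-81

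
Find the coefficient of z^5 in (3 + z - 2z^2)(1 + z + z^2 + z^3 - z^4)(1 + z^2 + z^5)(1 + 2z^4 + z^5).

(3 + z - 2z^2) has coefficients 3,1,-2 for degrees 0…2.
(1 + z + z^2 + z^3 - z^4) has coefficients 1,1,1,1,-1,0 for degrees 0…5.
Multiplying by (1 + z^2 + z^5) gives running coefficients 1,1,2,2,0,2 for degrees 0…5.
Finally multiplying by (1 + 2z^4 + z^5), the product of all factors after the first has coefficients 1,1,2,2,2,5 for degrees 0…5.
[z^5] = 3·5 + 1·2 − 2·2 = 13.

13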